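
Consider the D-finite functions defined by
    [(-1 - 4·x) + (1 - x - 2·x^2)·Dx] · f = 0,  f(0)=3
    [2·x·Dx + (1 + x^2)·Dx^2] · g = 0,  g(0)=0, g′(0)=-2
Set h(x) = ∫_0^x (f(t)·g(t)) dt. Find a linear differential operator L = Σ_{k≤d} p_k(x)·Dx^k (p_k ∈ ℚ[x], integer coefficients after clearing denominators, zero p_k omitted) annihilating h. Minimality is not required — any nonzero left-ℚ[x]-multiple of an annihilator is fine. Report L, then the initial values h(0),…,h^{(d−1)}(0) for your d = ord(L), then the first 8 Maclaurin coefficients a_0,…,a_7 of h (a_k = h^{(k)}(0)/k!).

L = (4 + 2·x + 12·x^2)·Dx + (2 + 6·x + 4·x^2 + 12·x^3)·Dx^2 + (-1 + x + x^2 + x^3 + 2·x^4)·Dx^3  (order 3).
h: a_k = 0, 0, -3, -2, -4, -28/5, -51/5, -586/35, …
ICs: h(0) = 0, h′(0) = 0, h′′(0) = -6.

f: a_k = 3, 3, 9, 15, 33, 63, 129, 255, …
g: a_k = 0, -2, 0, 2/3, 0, -2/5, 0, 2/7, …
h₀=f·g: eliminate ⇒ L₀, order ≤ 1·2.
h=∫₀ˣh₀: take L = L₀·Dx.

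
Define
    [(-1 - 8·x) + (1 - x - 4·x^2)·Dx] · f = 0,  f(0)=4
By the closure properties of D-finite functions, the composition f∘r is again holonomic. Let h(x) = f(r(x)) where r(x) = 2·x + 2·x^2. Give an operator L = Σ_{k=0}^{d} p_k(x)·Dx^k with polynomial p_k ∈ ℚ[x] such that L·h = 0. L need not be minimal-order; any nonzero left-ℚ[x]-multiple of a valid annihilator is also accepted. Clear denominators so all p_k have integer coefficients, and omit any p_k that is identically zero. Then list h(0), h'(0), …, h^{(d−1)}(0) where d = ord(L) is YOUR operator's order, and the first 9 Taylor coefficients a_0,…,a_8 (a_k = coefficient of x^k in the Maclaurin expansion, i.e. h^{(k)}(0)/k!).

L = (2 + 36·x + 96·x^2 + 64·x^3) + (-1 + 2·x + 18·x^2 + 32·x^3 + 16·x^4)·Dx  (order 1).
h: a_k = 4, 8, 88, 448, 2800, 16608, 99360, 594432, 3553600, …
ICs: h(0) = 4.

f: a_k = 4, 4, 20, 36, 116, 260, 724, 1764, 4660, …
f∘r: x↦r, Dx↦Dx/r' in L_f ⇒ L₀.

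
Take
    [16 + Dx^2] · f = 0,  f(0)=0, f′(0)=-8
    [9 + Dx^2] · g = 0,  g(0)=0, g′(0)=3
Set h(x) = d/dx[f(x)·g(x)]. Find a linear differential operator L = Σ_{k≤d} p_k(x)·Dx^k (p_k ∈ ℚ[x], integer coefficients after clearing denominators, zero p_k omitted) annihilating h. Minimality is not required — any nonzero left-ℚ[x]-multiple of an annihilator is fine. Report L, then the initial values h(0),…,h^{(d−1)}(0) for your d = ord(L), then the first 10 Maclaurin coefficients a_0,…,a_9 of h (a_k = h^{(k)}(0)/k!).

L = 49 + 50·Dx^2 + Dx^4  (order 4).
h: a_k = 0, -48, 0, 400, 0, -4902/5, 0, 24020/21, 0, -5884901/7560, …
ICs: h(0) = 0, h′(0) = -48, h′′(0) = 0, h′′′(0) = 2400.

f: a_k = 0, -8, 0, 64/3, 0, -256/15, 0, 2048/315, 0, -4096/2835, …
g: a_k = 0, 3, 0, -9/2, 0, 81/40, 0, -243/560, 0, 243/4480, …
L₀ := L_f ⊗_s L_g (sym. prod.), ord ≤ 4.
h₀' ⇒ L via d/dx closure of L₀.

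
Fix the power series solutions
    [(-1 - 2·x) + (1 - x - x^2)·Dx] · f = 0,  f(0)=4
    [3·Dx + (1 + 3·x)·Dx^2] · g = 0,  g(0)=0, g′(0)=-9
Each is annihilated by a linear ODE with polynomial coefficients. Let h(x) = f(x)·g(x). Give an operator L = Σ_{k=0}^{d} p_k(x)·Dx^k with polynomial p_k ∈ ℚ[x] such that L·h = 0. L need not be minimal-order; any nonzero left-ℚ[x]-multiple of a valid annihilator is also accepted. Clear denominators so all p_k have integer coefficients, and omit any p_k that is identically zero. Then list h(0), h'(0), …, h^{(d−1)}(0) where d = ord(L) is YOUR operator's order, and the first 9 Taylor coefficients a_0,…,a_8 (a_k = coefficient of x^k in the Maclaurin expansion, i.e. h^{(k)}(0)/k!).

L = (5 + 12·x) + (-1 + 13·x + 15·x^2)·Dx + (-1 - 2·x + 4·x^2 + 3·x^3)·Dx^2  (order 2).
h: a_k = 0, -36, 18, -126, 135, -2871/5, 5094/5, -115659/35, 528903/70, …
ICs: h(0) = 0, h′(0) = -36.

f: a_k = 4, 4, 8, 12, 20, 32, 52, 84, 136, …
g: a_k = 0, -9, 27/2, -27, 243/4, -729/5, 729/2, -6561/7, 19683/8, …
h₀=f·g: eliminate ⇒ L₀, order ≤ 1·2.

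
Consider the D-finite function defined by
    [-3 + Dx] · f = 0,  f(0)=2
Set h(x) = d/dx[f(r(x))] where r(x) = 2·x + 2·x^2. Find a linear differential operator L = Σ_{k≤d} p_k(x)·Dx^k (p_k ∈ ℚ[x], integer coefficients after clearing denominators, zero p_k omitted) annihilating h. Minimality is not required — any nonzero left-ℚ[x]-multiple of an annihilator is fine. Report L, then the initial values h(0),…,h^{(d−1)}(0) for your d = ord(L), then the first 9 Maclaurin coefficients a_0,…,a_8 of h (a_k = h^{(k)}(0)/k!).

L = (8 + 24·x + 24·x^2) + (-1 - 2·x)·Dx  (order 1).
h: a_k = 12, 96, 432, 1440, 3888, 44928/5, 91584/5, 1178496/35, 396576/7, …
ICs: h(0) = 12.

f: a_k = 2, 6, 9, 9, 27/4, 81/20, 81/40, 243/280, 729/2240, …
h₀=f(r): pull back L_f along r ⇒ L₀.
h₀' ⇒ L via d/dx closure of L₀.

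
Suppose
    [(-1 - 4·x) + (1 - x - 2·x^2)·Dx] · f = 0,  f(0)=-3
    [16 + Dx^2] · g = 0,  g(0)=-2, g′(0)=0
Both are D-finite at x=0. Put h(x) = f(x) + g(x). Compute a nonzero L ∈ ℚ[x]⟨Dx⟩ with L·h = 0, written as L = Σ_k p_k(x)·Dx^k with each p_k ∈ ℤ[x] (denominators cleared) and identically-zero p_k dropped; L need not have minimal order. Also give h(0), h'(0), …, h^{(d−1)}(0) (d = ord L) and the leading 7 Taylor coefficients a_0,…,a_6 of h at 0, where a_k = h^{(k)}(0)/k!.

L = (368 + 1408·x - 256·x^2 + 512·x^3 + 2560·x^4 + 2048·x^5) + (-176 + 336·x + 384·x^2 - 1024·x^3 - 384·x^4 + 1536·x^5 + 1024·x^6)·Dx + (23 + 88·x - 16·x^2 + 32·x^3 + 160·x^4 + 128·x^5)·Dx^2 + (-11 + 21·x + 24·x^2 - 64·x^3 - 24·x^4 + 96·x^5 + 64·x^6)·Dx^3  (order 3).
h: a_k = -5, -3, 7, -15, -163/3, -63, -5293/45, …
ICs: h(0) = -5, h′(0) = -3, h′′(0) = 14.

f: a_k = -3, -3, -9, -15, -33, -63, -129, …
g: a_k = -2, 0, 16, 0, -64/3, 0, 512/45, …
Sum ⇒ L₀ = lclm(L_f,L_g) in ℚ(x)⟨Dx⟩.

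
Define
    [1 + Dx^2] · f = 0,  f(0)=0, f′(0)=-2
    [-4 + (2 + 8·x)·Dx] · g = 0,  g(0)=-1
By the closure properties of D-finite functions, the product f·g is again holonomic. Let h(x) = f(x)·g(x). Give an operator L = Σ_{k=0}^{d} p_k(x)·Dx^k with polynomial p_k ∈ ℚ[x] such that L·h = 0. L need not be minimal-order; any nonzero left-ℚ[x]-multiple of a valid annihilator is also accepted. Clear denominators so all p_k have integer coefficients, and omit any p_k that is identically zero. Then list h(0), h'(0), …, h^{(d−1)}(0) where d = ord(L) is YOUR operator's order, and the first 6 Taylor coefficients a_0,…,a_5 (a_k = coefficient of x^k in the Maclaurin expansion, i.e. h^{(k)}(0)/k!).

f: a_k = 0, -2, 0, 1/3, 0, -1/60, …
g: a_k = -1, -2, 2, -4, 10, -28, …
Sym-product of L_f,L_g gives L₀ (≤ ord 2).
L = (13 + 8·x + 16·x^2) + (-4 - 16·x)·Dx + (1 + 8·x + 16·x^2)·Dx^2  (order 2).
h: a_k = 0, 2, 4, -13/3, 22/3, -1159/60, …
ICs: h(0) = 0, h′(0) = 2.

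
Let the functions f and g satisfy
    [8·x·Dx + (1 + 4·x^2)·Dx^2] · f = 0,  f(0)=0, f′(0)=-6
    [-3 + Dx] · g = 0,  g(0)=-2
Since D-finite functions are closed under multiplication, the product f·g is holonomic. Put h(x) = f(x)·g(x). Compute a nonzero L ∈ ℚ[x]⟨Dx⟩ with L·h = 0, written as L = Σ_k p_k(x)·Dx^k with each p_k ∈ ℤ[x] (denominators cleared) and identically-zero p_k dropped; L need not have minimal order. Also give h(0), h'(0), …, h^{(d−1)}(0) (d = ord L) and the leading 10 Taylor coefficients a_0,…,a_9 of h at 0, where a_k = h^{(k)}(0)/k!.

L = (9 - 24·x + 36·x^2) + (-6 + 8·x - 24·x^2)·Dx + (1 + 4·x^2)·Dx^2  (order 2).
h: a_k = 0, 12, 36, 38, 6, 69/10, 135/2, 2973/140, -5139/28, -24883/672, …
ICs: h(0) = 0, h′(0) = 12.

f: a_k = 0, -6, 0, 8, 0, -96/5, 0, 384/7, 0, -512/3, …
g: a_k = -2, -6, -9, -9, -27/4, -81/20, -81/40, -243/280, -729/2240, -243/2240, …
Sym-product of L_f,L_g gives L₀ (≤ ord 2).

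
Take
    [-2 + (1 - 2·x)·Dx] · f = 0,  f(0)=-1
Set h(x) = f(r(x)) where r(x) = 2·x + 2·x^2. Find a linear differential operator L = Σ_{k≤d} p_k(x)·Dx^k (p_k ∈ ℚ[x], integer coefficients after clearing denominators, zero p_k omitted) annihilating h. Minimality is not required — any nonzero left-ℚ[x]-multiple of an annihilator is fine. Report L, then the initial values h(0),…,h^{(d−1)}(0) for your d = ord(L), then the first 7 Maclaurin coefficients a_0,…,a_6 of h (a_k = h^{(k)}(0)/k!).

L = (4 + 8·x) + (-1 + 4·x + 4·x^2)·Dx  (order 1).
h: a_k = -1, -4, -20, -96, -464, -2240, -10816, …
ICs: h(0) = -1.

f: a_k = -1, -2, -4, -8, -16, -32, -64, …
L₀ from L_f via x↦r, Dx↦r'^{-1}Dx.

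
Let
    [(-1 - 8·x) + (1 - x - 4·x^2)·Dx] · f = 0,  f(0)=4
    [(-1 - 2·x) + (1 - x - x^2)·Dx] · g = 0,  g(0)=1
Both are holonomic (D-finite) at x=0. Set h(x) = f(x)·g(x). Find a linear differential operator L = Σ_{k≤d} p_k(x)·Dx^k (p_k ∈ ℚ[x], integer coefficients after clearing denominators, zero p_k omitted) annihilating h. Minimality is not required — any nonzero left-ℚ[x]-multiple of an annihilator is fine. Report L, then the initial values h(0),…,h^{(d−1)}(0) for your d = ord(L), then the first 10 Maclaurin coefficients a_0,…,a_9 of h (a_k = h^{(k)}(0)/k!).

L = (-2 - 8·x + 15·x^2 + 16·x^3) + (1 - 2·x - 4·x^2 + 5·x^3 + 4·x^4)·Dx  (order 1).
h: a_k = 4, 8, 32, 76, 224, 560, 1508, 3832, 10000, 25548, …
ICs: h(0) = 4.

f: a_k = 4, 4, 20, 36, 116, 260, 724, 1764, 4660, 11716, …
g: a_k = 1, 1, 2, 3, 5, 8, 13, 21, 34, 55, …
Sym-product of L_f,L_g gives L₀ (≤ ord 1).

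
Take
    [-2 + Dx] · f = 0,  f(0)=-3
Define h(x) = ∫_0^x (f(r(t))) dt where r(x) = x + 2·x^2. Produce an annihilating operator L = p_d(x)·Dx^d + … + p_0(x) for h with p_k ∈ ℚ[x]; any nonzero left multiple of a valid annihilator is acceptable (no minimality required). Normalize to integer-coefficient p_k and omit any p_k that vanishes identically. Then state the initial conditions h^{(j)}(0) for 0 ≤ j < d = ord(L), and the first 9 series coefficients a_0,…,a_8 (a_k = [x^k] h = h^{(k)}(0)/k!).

f: a_k = -3, -6, -6, -4, -2, -4/5, -4/15, -8/105, -2/105, …
Change of var in L_f (x↦r) gives L₀.
h=∫₀ˣh₀: take L = L₀·Dx.
L = (-2 - 8·x)·Dx + Dx^2  (order 2).
h: a_k = 0, -3, -3, -6, -7, -10, -54/5, -1324/105, -1303/105, …
ICs: h(0) = 0, h′(0) = -3.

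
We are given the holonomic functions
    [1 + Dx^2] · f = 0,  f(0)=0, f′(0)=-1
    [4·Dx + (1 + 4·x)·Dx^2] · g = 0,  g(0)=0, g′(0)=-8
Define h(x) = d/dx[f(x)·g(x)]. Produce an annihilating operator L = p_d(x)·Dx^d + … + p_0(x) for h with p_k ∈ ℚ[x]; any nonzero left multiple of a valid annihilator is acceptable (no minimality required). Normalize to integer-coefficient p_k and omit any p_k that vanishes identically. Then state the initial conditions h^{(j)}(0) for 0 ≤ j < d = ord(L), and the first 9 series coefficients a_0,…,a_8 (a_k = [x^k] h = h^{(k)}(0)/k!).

L = (-12355 - 1064·x - 6288·x^2 - 16128·x^3 - 13568·x^4 + 6144·x^5 + 4096·x^6) + (-3384 - 15968·x - 14080·x^2 - 15360·x^3 + 10240·x^4 + 8192·x^5)·Dx + (-12502 - 2384·x - 10016·x^2 - 19968·x^3 - 14848·x^4 + 12288·x^5 + 8192·x^6)·Dx^2 + (-3384 - 15968·x - 14080·x^2 - 15360·x^3 + 10240·x^4 + 8192·x^5)·Dx^3 + (-147 - 1320·x - 3728·x^2 - 3840·x^3 - 1280·x^4 + 6144·x^5 + 4096·x^6)·Dx^4  (order 4).
h: a_k = 0, 16, -48, 496/3, -1880/3, 7246/3, -141134/15, 2325068/63, -1017923/7, …
ICs: h(0) = 0, h′(0) = 16, h′′(0) = -96, h′′′(0) = 992.

f: a_k = 0, -1, 0, 1/6, 0, -1/120, 0, 1/5040, 0, …
g: a_k = 0, -8, 16, -128/3, 128, -2048/5, 4096/3, -32768/7, 16384, …
f·g: L₀ = L_f ⊗_s L_g, ord ≤ 2·2.
h₀' ⇒ L via d/dx closure of L₀.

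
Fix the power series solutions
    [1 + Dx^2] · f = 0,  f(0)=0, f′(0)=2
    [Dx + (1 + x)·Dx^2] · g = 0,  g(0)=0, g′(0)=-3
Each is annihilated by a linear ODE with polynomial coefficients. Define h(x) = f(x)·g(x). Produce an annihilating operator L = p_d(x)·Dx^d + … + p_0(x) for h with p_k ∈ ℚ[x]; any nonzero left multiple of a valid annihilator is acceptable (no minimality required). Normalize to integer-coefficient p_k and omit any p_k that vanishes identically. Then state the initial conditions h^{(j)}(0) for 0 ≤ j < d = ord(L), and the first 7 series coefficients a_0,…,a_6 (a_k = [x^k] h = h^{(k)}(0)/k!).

f: a_k = 0, 2, 0, -1/3, 0, 1/60, 0, …
g: a_k = 0, -3, 3/2, -1, 3/4, -3/5, 1/2, …
f·g: L₀ = L_f ⊗_s L_g, ord ≤ 2·2.
L = (-3 + 6·x + 19·x^2 + 16·x^3 + 4·x^4) + (4 + 20·x + 24·x^2 + 8·x^3)·Dx + (20·x + 42·x^2 + 32·x^3 + 8·x^4)·Dx^2 + (4 + 20·x + 24·x^2 + 8·x^3)·Dx^3 + (3 + 14·x + 23·x^2 + 16·x^3 + 4·x^4)·Dx^4  (order 4).
h: a_k = 0, 0, -6, 3, -1, 1, -11/12, …
ICs: h(0) = 0, h′(0) = 0, h′′(0) = -12, h′′′(0) = 18.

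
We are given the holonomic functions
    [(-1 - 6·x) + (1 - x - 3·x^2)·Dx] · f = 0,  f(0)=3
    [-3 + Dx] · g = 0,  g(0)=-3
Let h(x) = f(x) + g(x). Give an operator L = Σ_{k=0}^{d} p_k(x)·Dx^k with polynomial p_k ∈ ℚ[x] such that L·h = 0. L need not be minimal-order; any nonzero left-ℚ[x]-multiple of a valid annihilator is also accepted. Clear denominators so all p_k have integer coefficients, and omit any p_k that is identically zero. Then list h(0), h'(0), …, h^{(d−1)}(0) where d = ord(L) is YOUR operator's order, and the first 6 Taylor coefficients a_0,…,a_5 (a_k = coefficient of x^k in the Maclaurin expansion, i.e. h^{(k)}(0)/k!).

L = (-15 - 9·x - 243·x^2 - 162·x^3) + (-1 + 36·x + 99·x^2 - 54·x^3 - 81·x^4)·Dx + (2 - 11·x - 6·x^2 + 36·x^3 + 27·x^4)·Dx^2  (order 2).
h: a_k = 0, -6, -3/2, 15/2, 375/8, 4557/40, …
ICs: h(0) = 0, h′(0) = -6.

f: a_k = 3, 3, 12, 21, 57, 120, …
g: a_k = -3, -9, -27/2, -27/2, -81/8, -243/40, …
Weyl lclm of L_f,L_g ⇒ L₀ (ord ≤ 2).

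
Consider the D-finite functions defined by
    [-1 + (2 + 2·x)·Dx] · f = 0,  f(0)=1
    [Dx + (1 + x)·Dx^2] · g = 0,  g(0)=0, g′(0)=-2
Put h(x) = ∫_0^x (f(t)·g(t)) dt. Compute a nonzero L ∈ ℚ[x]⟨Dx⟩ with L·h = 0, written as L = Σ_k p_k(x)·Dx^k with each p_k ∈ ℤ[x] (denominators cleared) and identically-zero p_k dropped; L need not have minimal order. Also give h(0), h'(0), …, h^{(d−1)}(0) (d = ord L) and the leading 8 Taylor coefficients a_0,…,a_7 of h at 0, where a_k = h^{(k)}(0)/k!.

f: a_k = 1, 1/2, -1/8, 1/16, -5/128, 7/256, -21/1024, 33/2048, …
g: a_k = 0, -2, 1, -2/3, 1/2, -2/5, 1/3, -2/7, …
L₀ := L_f ⊗_s L_g (sym. prod.), ord ≤ 2.
h=∫h₀ ⇒ L = L₀·Dx.
L = Dx + (4 + 8·x + 4·x^2)·Dx^3  (order 3).
h: a_k = 0, 0, -1, 0, 1/48, -1/60, 71/5760, -31/3360, …
ICs: h(0) = 0, h′(0) = 0, h′′(0) = -2.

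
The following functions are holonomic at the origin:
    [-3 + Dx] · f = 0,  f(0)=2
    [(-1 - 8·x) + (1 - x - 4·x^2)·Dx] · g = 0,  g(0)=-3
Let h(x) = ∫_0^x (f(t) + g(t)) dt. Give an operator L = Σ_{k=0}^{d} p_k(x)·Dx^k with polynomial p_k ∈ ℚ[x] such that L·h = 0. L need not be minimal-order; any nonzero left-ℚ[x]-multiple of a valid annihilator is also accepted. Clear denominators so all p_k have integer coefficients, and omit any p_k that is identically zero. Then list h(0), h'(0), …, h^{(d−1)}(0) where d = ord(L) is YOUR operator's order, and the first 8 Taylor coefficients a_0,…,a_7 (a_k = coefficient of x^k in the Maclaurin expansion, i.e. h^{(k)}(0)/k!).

L = (21 + 9·x + 396·x^2 + 288·x^3)·Dx + (-1 - 42·x - 159·x^2 + 72·x^3 + 144·x^4)·Dx^2 + (-2 + 13·x + 9·x^2 - 56·x^3 - 48·x^4)·Dx^3  (order 3).
h: a_k = 0, -1, 3/2, -2, -9/2, -321/20, -1273/40, -21639/280, …
ICs: h(0) = 0, h′(0) = -1, h′′(0) = 3.

f: a_k = 2, 6, 9, 9, 27/4, 81/20, 81/40, 243/280, …
g: a_k = -3, -3, -15, -27, -87, -195, -543, -1323, …
L₀ := lclm(L_f,L_g); ord L₀ ≤ 1+1.
Integrate: L := L₀·Dx.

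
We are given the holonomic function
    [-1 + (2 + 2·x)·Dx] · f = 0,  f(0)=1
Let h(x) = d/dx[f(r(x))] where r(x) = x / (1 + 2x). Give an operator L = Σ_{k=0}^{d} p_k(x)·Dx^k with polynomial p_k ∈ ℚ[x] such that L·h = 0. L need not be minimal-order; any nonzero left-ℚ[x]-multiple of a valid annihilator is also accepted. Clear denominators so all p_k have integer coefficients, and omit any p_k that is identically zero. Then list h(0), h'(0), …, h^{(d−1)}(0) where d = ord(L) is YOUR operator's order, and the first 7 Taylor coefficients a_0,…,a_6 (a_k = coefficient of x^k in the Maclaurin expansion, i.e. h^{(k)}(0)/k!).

f: a_k = 1, 1/2, -1/8, 1/16, -5/128, 7/256, -21/1024, …
Substitute x→r, Dx→(1/r')Dx; clear ⇒ L₀.
h=h₀': d/dx-closure on L₀ ⇒ L.
L = (-9 - 24·x) + (-2 - 10·x - 12·x^2)·Dx  (order 1).
h: a_k = 1/2, -9/4, 123/16, -757/32, 17715/256, -100935/512, 1134735/2048, …
ICs: h(0) = 1/2.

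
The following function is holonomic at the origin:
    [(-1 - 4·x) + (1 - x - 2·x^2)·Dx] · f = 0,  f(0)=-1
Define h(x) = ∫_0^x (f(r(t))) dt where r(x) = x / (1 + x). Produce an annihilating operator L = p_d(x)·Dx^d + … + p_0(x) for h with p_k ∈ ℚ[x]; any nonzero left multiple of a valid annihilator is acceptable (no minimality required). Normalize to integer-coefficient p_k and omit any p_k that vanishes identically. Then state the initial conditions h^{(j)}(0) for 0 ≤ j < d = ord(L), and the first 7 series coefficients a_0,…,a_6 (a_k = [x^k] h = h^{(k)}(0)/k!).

L = (1 + 5·x)·Dx + (-1 - 2·x + x^2 + 2·x^3)·Dx^2  (order 2).
h: a_k = 0, -1, -1/2, -2/3, 0, -4/5, 2/3, …
ICs: h(0) = 0, h′(0) = -1.

f: a_k = -1, -1, -3, -5, -11, -21, -43, …
Substitute x→r, Dx→(1/r')Dx; clear ⇒ L₀.
h=∫₀ˣh₀: take L = L₀·Dx.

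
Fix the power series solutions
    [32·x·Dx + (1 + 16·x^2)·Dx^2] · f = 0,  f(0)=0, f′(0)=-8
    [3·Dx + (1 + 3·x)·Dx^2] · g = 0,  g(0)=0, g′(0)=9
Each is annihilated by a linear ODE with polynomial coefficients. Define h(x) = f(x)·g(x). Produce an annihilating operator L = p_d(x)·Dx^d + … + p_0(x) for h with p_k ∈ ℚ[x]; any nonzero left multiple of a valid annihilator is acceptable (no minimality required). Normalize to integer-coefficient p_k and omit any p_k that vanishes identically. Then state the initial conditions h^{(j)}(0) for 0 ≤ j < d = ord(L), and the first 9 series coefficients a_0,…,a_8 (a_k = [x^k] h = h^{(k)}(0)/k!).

f: a_k = 0, -8, 0, 128/3, 0, -2048/5, 0, 32768/7, 0, …
g: a_k = 0, 9, -27/2, 27, -243/4, 729/5, -729/2, 6561/7, -19683/8, …
Product ⇒ symmetric product L₀, ord ≤ 4.
L = (15744 + 89280·x + 811008·x^2 + 5299200·x^3 + 13271040·x^4 + 17252352·x^5 + 21233664·x^7)·Dx + (4258 + 91200·x + 775488·x^2 + 4635648·x^3 + 18247680·x^4 + 41140224·x^5 + 46448640·x^6 + 21233664·x^7 + 74317824·x^8)·Dx^2 + (492 + 12548·x + 131328·x^2 + 747968·x^3 + 3219456·x^4 + 10146816·x^5 + 21233664·x^6 + 24920064·x^7 + 21233664·x^8 + 42467328·x^9)·Dx^3 + (73 + 822·x + 6161·x^2 + 34944·x^3 + 151168·x^4 + 500736·x^5 + 1322496·x^6 + 2654208·x^7 + 3244032·x^8 + 3538944·x^9 + 5308416·x^10)·Dx^4  (order 4).
h: a_k = 0, 0, -72, 108, 168, -90, -18504/5, 29268/5, 148968/5, …
ICs: h(0) = 0, h′(0) = 0, h′′(0) = -144, h′′′(0) = 648.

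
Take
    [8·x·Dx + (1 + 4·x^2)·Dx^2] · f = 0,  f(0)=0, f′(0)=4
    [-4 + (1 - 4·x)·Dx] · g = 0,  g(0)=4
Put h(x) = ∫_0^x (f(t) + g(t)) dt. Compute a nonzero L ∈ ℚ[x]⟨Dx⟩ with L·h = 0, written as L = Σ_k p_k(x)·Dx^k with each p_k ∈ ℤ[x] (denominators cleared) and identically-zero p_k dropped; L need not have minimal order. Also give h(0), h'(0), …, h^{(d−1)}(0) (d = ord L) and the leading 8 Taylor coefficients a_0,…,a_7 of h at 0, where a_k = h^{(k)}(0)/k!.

f: a_k = 0, 4, 0, -16/3, 0, 64/5, 0, -256/7, …
g: a_k = 4, 16, 64, 256, 1024, 4096, 16384, 65536, …
h₀=f+g: left-lcm gives L₀, ord ≤ 3.
Integrate: L := L₀·Dx.
L = (8 - 128·x - 96·x^2)·Dx^2 + (-13 + 8·x - 100·x^2 - 96·x^3)·Dx^3 + (1 - 3·x - 12·x^3 - 16·x^4)·Dx^4  (order 4).
h: a_k = 0, 4, 10, 64/3, 188/3, 1024/5, 3424/5, 16384/7, …
ICs: h(0) = 0, h′(0) = 4, h′′(0) = 20, h′′′(0) = 128.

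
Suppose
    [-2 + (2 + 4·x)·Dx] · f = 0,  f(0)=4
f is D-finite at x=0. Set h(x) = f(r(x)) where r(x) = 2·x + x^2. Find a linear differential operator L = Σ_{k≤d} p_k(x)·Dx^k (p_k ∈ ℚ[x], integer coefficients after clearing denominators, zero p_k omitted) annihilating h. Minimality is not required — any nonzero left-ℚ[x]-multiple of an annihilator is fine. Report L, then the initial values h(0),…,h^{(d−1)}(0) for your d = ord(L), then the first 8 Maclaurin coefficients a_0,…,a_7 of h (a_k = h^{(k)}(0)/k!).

L = (-2 - 2·x) + (1 + 4·x + 2·x^2)·Dx  (order 1).
h: a_k = 4, 8, -4, 8, -18, 44, -114, 308, …
ICs: h(0) = 4.

f: a_k = 4, 4, -2, 2, -5/2, 7/2, -21/4, 33/4, …
f∘r: x↦r, Dx↦Dx/r' in L_f ⇒ L₀.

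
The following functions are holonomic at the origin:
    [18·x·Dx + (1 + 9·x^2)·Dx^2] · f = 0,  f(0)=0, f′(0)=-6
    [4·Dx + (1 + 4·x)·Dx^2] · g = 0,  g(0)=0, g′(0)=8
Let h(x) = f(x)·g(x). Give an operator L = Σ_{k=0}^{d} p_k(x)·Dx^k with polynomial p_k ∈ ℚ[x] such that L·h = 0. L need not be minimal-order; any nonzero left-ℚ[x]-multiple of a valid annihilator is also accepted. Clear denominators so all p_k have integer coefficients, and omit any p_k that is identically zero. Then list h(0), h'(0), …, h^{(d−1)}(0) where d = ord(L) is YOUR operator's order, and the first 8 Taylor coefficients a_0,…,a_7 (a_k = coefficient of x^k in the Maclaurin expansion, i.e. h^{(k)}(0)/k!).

L = (2448 + 17280·x + 76464·x^2 + 518400·x^3 + 1399680·x^4 + 2426112·x^5 + 1679616·x^7)·Dx + (452 + 10800·x + 98028·x^2 + 491184·x^3 + 1840320·x^4 + 4339008·x^5 + 6531840·x^6 + 1259712·x^7 + 5878656·x^8)·Dx^2 + (136 + 1912·x + 18576·x^2 + 103608·x^3 + 389448·x^4 + 1100304·x^5 + 2239488·x^6 + 3277584·x^7 + 1259712·x^8 + 3359232·x^9)·Dx^3 + (13 + 176·x + 1234·x^2 + 6048·x^3 + 22833·x^4 + 68688·x^5 + 154224·x^6 + 279936·x^7 + 399492·x^8 + 209952·x^9 + 419904·x^10)·Dx^4  (order 4).
h: a_k = 0, 0, -48, 96, -112, 480, -12336/5, 37216/5, …
ICs: h(0) = 0, h′(0) = 0, h′′(0) = -96, h′′′(0) = 576.

f: a_k = 0, -6, 0, 18, 0, -486/5, 0, 4374/7, …
g: a_k = 0, 8, -16, 128/3, -128, 2048/5, -4096/3, 32768/7, …
f·g: L₀ = L_f ⊗_s L_g, ord ≤ 2·2.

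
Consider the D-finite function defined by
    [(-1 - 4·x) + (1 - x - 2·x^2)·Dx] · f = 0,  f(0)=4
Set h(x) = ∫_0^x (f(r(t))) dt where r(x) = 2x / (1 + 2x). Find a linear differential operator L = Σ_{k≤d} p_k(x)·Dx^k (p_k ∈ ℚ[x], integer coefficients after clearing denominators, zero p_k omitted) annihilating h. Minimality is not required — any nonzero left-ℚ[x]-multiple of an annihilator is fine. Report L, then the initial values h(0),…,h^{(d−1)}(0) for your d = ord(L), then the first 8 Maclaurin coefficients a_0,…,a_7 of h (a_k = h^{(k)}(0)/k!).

L = (2 + 20·x)·Dx + (-1 - 4·x + 4·x^2 + 16·x^3)·Dx^2  (order 2).
h: a_k = 0, 4, 4, 32/3, 0, 256/5, -256/3, 3072/7, …
ICs: h(0) = 0, h′(0) = 4.

f: a_k = 4, 4, 12, 20, 44, 84, 172, 340, …
h₀=f(r): pull back L_f along r ⇒ L₀.
Integrate: L := L₀·Dx.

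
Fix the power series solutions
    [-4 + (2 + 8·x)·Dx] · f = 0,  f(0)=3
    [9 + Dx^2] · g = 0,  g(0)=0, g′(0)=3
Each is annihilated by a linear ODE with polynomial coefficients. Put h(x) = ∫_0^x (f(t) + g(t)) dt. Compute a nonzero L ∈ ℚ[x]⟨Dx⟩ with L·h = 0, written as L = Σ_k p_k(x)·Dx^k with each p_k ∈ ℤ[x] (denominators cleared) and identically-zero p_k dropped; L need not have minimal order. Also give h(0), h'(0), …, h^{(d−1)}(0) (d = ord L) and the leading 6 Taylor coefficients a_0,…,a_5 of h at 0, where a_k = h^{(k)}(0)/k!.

f: a_k = 3, 6, -6, 12, -30, 84, …
g: a_k = 0, 3, 0, -9/2, 0, 81/40, …
f+g: L₀ = lclm(L_f,L_g), ord ≤ 1+2.
h=∫₀ˣh₀: take L = L₀·Dx.
L = (-378 - 1296·x - 2592·x^2)·Dx + (45 + 828·x + 3888·x^2 + 5184·x^3)·Dx^2 + (-42 - 144·x - 288·x^2)·Dx^3 + (5 + 92·x + 432·x^2 + 576·x^3)·Dx^4  (order 4).
h: a_k = 0, 3, 9/2, -2, 15/8, -6, …
ICs: h(0) = 0, h′(0) = 3, h′′(0) = 9, h′′′(0) = -12.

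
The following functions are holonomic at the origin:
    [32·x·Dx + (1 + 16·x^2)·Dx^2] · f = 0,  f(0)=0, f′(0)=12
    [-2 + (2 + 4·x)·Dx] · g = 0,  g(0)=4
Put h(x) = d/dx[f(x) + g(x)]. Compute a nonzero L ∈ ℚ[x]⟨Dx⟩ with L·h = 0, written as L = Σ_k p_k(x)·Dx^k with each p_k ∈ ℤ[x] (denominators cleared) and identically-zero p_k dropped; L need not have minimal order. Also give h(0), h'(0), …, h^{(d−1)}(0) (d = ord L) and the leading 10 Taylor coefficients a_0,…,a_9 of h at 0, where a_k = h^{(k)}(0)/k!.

L = (-32 - 160·x + 1536·x^2 + 1536·x^3) + (-35 - 128·x + 1312·x^2 + 6144·x^3 + 5376·x^4)·Dx + (-1 + 30·x + 96·x^2 + 576·x^3 + 1792·x^4 + 1536·x^5)·Dx^2  (order 2).
h: a_k = 16, -4, -186, -10, 6179/2, -63/2, -196377/4, -429/4, 25172259/32, -12155/32, …
ICs: h(0) = 16, h′(0) = -4.

f: a_k = 0, 12, 0, -64, 0, 3072/5, 0, -49152/7, 0, 262144/3, …
g: a_k = 4, 4, -2, 2, -5/2, 7/2, -21/4, 33/4, -429/32, 715/32, …
f+g: L₀ = lclm(L_f,L_g), ord ≤ 2+1.
h₀' ⇒ L via d/dx closure of L₀.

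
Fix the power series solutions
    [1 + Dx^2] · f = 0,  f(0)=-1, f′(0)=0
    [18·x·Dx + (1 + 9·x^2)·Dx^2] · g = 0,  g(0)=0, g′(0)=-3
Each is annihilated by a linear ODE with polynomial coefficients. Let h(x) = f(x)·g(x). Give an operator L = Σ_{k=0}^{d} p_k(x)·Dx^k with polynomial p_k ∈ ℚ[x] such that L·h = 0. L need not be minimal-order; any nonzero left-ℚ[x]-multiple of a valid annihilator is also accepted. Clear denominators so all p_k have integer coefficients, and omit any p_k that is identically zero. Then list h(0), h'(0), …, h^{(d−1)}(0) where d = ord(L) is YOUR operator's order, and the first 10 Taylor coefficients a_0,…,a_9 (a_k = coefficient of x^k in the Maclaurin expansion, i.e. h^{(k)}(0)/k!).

f: a_k = -1, 0, 1/2, 0, -1/24, 0, 1/720, 0, -1/40320, 0, …
g: a_k = 0, -3, 0, 9, 0, -243/5, 0, 2187/7, 0, -2187, …
Sym-product of L_f,L_g gives L₀ (≤ ord 4).
L = (370 + 9594·x^2 + 4131·x^4 + 2916·x^6 + 6561·x^8) + (684·x + 6804·x^3 + 8748·x^5 + 26244·x^7)·Dx + (380 + 9792·x^2 + 5346·x^4 + 5832·x^6 + 13122·x^8)·Dx^2 + (684·x + 6804·x^3 + 8748·x^5 + 26244·x^7)·Dx^3 + (10 + 198·x^2 + 1215·x^4 + 2916·x^6 + 6561·x^8)·Dx^4  (order 4).
h: a_k = 0, 3, 0, -21/2, 0, 2129/40, 0, -566341/1680, 0, 6304037/2688, …
ICs: h(0) = 0, h′(0) = 3, h′′(0) = 0, h′′′(0) = -63.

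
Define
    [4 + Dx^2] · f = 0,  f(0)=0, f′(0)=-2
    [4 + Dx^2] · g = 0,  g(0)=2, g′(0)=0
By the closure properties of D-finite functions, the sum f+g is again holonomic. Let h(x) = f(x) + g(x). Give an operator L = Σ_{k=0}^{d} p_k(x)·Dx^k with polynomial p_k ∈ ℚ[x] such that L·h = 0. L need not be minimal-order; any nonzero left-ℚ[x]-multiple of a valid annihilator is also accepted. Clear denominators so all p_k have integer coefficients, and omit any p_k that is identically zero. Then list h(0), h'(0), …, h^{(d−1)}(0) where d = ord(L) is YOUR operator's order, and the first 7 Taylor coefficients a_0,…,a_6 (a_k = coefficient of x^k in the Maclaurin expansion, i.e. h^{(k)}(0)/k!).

L = 4 + Dx^2  (order 2).
h: a_k = 2, -2, -4, 4/3, 4/3, -4/15, -8/45, …
ICs: h(0) = 2, h′(0) = -2.

f: a_k = 0, -2, 0, 4/3, 0, -4/15, 0, …
g: a_k = 2, 0, -4, 0, 4/3, 0, -8/45, …
L₀ := lclm(L_f,L_g); ord L₀ ≤ 2+2.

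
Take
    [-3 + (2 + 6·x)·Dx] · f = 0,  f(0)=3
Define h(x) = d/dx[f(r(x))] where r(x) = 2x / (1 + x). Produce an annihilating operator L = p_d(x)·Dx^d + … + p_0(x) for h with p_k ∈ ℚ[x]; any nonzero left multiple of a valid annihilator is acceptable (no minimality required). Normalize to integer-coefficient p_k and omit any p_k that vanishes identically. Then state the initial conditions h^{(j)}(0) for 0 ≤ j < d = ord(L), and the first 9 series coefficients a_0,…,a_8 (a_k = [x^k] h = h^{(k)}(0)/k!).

L = (-5 - 14·x) + (-1 - 8·x - 7·x^2)·Dx  (order 1).
h: a_k = 9, -45, 459/2, -2583/2, 62055/8, -386883/8, 4934475/16, -31944663/16, 1672293843/128, …
ICs: h(0) = 9.

f: a_k = 3, 9/2, -27/8, 81/16, -1215/128, 5103/256, -45927/1024, 216513/2048, -8444007/32768, …
L₀ from L_f via x↦r, Dx↦r'^{-1}Dx.
h=h₀': d/dx-closure on L₀ ⇒ L.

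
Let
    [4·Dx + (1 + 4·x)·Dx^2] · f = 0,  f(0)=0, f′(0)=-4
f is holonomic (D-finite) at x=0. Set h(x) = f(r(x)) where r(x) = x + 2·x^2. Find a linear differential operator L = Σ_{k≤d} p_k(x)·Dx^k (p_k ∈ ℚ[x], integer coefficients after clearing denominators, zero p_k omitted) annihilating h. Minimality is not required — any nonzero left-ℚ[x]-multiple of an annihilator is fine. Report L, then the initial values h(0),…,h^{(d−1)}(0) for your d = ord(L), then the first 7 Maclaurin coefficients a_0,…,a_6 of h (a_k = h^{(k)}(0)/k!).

f: a_k = 0, -4, 8, -64/3, 64, -1024/5, 2048/3, …
h₀=f(r): pull back L_f along r ⇒ L₀.
L = (16·x + 32·x^2)·Dx + (1 + 8·x + 24·x^2 + 32·x^3)·Dx^2  (order 2).
h: a_k = 0, -4, 0, 32/3, -32, 256/5, 0, …
ICs: h(0) = 0, h′(0) = -4.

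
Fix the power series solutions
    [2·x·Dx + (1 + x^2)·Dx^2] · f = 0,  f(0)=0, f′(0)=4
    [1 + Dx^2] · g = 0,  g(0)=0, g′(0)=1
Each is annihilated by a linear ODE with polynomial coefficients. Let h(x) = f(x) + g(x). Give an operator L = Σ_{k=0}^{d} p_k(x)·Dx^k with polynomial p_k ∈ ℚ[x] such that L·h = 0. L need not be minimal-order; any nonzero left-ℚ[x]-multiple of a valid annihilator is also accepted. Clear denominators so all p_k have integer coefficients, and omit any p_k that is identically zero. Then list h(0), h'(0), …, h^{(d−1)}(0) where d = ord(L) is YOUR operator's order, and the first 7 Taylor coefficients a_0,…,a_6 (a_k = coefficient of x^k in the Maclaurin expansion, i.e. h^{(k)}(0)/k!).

f: a_k = 0, 4, 0, -4/3, 0, 4/5, 0, …
g: a_k = 0, 1, 0, -1/6, 0, 1/120, 0, …
Weyl lclm of L_f,L_g ⇒ L₀ (ord ≤ 4).
L = (-22·x + 28·x^3 + 2·x^5)·Dx + (-1 + 7·x^2 + 9·x^4 + x^6)·Dx^2 + (-22·x + 28·x^3 + 2·x^5)·Dx^3 + (-1 + 7·x^2 + 9·x^4 + x^6)·Dx^4  (order 4).
h: a_k = 0, 5, 0, -3/2, 0, 97/120, 0, …
ICs: h(0) = 0, h′(0) = 5, h′′(0) = 0, h′′′(0) = -9.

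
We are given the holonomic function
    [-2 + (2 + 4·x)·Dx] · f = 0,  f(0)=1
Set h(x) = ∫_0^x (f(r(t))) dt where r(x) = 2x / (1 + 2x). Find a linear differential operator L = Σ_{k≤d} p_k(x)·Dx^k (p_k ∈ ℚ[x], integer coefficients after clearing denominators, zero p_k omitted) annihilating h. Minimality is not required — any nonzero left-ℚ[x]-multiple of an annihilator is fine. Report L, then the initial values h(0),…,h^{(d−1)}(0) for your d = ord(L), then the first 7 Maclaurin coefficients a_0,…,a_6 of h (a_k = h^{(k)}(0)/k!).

L = -2·Dx + (1 + 8·x + 12·x^2)·Dx^2  (order 2).
h: a_k = 0, 1, 1, -2, 5, -74/5, 50, …
ICs: h(0) = 0, h′(0) = 1.

f: a_k = 1, 1, -1/2, 1/2, -5/8, 7/8, -21/16, …
h₀=f(r): pull back L_f along r ⇒ L₀.
h=∫₀ˣh₀: take L = L₀·Dx.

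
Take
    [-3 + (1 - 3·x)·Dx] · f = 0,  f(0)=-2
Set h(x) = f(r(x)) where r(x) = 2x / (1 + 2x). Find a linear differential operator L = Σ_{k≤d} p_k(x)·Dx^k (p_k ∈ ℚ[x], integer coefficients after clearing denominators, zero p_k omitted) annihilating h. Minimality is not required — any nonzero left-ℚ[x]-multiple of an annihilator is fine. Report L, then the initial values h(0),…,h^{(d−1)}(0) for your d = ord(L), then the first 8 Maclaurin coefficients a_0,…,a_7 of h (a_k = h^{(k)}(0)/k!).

L = 6 + (-1 + 2·x + 8·x^2)·Dx  (order 1).
h: a_k = -2, -12, -48, -192, -768, -3072, -12288, -49152, …
ICs: h(0) = -2.

f: a_k = -2, -6, -18, -54, -162, -486, -1458, -4374, …
Change of var in L_f (x↦r) gives L₀.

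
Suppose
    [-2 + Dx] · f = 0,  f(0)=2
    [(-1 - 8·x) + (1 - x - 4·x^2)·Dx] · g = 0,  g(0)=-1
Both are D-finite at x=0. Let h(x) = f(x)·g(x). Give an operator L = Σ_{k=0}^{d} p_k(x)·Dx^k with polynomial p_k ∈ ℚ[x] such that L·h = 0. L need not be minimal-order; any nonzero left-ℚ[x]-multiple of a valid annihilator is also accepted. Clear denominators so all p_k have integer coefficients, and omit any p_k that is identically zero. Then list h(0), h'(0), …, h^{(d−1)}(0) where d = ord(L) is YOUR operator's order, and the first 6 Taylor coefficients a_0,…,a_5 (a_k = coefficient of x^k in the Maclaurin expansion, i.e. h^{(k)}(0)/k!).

L = (3 + 6·x - 8·x^2) + (-1 + x + 4·x^2)·Dx  (order 1).
h: a_k = -2, -6, -18, -134/3, -118, -1486/5, …
ICs: h(0) = -2.

f: a_k = 2, 4, 4, 8/3, 4/3, 8/15, …
g: a_k = -1, -1, -5, -9, -29, -65, …
Product ⇒ symmetric product L₀, ord ≤ 1.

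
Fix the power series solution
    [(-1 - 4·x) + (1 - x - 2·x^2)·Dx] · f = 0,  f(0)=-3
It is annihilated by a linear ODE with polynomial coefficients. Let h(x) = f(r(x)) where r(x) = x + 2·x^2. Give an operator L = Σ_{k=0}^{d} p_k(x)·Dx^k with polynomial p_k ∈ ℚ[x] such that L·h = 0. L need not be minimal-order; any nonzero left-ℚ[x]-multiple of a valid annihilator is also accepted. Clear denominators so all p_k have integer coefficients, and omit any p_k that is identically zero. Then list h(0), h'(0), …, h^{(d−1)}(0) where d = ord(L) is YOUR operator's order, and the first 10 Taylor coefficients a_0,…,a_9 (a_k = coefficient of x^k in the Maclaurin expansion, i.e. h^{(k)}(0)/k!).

f: a_k = -3, -3, -9, -15, -33, -63, -129, -255, -513, -1023, …
L₀ from L_f via x↦r, Dx↦r'^{-1}Dx.
L = (1 + 8·x + 24·x^2 + 32·x^3) + (-1 + x + 4·x^2 + 8·x^3 + 8·x^4)·Dx  (order 1).
h: a_k = -3, -3, -15, -51, -159, -507, -1671, -5379, -17391, -56331, …
ICs: h(0) = -3.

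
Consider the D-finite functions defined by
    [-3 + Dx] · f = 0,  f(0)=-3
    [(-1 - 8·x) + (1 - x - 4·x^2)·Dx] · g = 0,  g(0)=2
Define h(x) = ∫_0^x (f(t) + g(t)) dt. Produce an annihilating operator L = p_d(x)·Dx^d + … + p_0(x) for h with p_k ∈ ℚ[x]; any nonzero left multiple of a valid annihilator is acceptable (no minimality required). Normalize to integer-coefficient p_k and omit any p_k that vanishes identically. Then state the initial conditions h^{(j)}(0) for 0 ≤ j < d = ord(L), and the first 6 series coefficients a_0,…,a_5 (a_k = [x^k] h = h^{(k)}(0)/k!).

f: a_k = -3, -9, -27/2, -27/2, -81/8, -243/40, …
g: a_k = 2, 2, 10, 18, 58, 130, …
h₀=f+g: left-lcm gives L₀, ord ≤ 2.
∫: right-multiply L₀ by Dx.
L = (21 + 9·x + 396·x^2 + 288·x^3)·Dx + (-1 - 42·x - 159·x^2 + 72·x^3 + 144·x^4)·Dx^2 + (-2 + 13·x + 9·x^2 - 56·x^3 - 48·x^4)·Dx^3  (order 3).
h: a_k = 0, -1, -7/2, -7/6, 9/8, 383/40, …
ICs: h(0) = 0, h′(0) = -1, h′′(0) = -7.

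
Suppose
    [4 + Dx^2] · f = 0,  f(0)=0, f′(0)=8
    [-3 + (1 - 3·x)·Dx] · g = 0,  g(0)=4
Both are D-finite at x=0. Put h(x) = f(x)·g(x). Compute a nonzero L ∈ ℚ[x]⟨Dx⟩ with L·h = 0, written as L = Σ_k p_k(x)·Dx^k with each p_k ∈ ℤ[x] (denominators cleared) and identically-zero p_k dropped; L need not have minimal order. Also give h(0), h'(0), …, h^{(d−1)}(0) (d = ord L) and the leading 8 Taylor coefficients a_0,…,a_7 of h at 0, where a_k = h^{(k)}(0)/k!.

L = (-4 + 12·x) + 6·Dx + (-1 + 3·x)·Dx^2  (order 2).
h: a_k = 0, 32, 96, 800/3, 800, 36064/15, 36064/5, 6815968/315, …
ICs: h(0) = 0, h′(0) = 32.

f: a_k = 0, 8, 0, -16/3, 0, 16/15, 0, -32/315, …
g: a_k = 4, 12, 36, 108, 324, 972, 2916, 8748, …
Sym-product of L_f,L_g gives L₀ (≤ ord 2).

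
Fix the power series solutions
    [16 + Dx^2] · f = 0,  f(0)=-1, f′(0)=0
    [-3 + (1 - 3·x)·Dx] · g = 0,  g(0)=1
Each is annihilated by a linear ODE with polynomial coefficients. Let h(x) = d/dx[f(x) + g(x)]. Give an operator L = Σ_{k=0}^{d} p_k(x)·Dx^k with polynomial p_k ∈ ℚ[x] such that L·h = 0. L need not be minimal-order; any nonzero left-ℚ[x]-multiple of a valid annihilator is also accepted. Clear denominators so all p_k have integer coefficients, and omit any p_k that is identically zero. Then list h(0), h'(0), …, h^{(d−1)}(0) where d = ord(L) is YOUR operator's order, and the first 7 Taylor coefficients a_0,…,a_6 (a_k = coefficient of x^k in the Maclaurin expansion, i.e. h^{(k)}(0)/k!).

L = (5952 - 4608·x + 6912·x^2) + (-560 + 2448·x - 3456·x^2 + 3456·x^3)·Dx + (372 - 288·x + 432·x^2)·Dx^2 + (-35 + 153·x - 216·x^2 + 216·x^3)·Dx^3  (order 3).
h: a_k = 3, 34, 81, 844/3, 1215, 66122/15, 15309, …
ICs: h(0) = 3, h′(0) = 34, h′′(0) = 162.

f: a_k = -1, 0, 8, 0, -32/3, 0, 256/45, …
g: a_k = 1, 3, 9, 27, 81, 243, 729, …
Sum ⇒ L₀ = lclm(L_f,L_g) in ℚ(x)⟨Dx⟩.
Derive L from L₀ (diff closure).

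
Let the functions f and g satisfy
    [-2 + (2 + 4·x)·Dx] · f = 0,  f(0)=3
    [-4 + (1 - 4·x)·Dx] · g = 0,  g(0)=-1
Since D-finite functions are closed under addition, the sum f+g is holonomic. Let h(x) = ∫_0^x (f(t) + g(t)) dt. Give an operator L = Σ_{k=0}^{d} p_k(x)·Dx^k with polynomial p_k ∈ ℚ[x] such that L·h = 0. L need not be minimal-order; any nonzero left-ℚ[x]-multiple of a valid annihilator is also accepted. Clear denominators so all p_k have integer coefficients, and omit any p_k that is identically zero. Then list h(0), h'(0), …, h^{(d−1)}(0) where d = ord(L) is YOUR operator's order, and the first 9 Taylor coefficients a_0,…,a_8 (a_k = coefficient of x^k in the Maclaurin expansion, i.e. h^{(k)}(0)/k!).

f: a_k = 3, 3, -3/2, 3/2, -15/8, 21/8, -63/16, 99/16, -1287/128, …
g: a_k = -1, -4, -16, -64, -256, -1024, -4096, -16384, -65536, …
h₀=f+g: left-lcm gives L₀, ord ≤ 2.
Integrate: L := L₀·Dx.
L = (12 + 16·x)·Dx + (-11 - 40·x - 48·x^2)·Dx^2 + (1 + 2·x - 16·x^2 - 32·x^3)·Dx^3  (order 3).
h: a_k = 0, 2, -1/2, -35/6, -125/8, -2063/40, -8171/48, -65599/112, -262045/128, …
ICs: h(0) = 0, h′(0) = 2, h′′(0) = -1.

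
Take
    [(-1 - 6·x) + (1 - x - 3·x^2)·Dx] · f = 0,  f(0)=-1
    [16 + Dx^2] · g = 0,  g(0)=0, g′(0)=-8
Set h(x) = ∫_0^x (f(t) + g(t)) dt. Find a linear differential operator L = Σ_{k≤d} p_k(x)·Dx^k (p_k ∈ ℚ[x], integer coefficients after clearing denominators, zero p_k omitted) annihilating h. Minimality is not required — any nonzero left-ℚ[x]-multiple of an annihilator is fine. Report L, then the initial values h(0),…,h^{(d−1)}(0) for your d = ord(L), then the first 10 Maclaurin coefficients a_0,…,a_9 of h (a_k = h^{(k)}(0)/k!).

f: a_k = -1, -1, -4, -7, -19, -40, -97, -217, -508, -1159, …
g: a_k = 0, -8, 0, 64/3, 0, -256/15, 0, 2048/315, 0, -4096/2835, …
f+g: L₀ = lclm(L_f,L_g), ord ≤ 1+2.
h=∫h₀ ⇒ L = L₀·Dx.
L = (464 + 2816·x + 416·x^2 + 2112·x^3 + 5760·x^4 + 6912·x^5)·Dx + (-192 + 304·x + 672·x^2 - 1312·x^3 - 1008·x^4 + 3456·x^5 + 3456·x^6)·Dx^2 + (29 + 176·x + 26·x^2 + 132·x^3 + 360·x^4 + 432·x^5)·Dx^3 + (-12 + 19·x + 42·x^2 - 82·x^3 - 63·x^4 + 216·x^5 + 216·x^6)·Dx^4  (order 4).
h: a_k = 0, -1, -9/2, -4/3, 43/12, -19/5, -428/45, -97/7, -66307/2520, -508/9, …
ICs: h(0) = 0, h′(0) = -1, h′′(0) = -9, h′′′(0) = -8.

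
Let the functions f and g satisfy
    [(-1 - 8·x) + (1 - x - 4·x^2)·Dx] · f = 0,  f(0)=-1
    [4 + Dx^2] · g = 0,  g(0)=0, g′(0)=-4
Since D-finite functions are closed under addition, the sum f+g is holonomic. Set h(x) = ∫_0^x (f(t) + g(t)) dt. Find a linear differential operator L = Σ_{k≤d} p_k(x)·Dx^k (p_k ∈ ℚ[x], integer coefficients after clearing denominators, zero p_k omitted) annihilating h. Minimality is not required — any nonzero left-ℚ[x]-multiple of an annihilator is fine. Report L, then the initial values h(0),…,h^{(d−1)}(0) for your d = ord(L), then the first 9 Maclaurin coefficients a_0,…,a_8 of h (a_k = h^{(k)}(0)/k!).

L = (116 + 1008·x + 968·x^2 + 2688·x^3 + 640·x^4 + 1024·x^5)·Dx + (-28 - 4·x + 8·x^2 + 200·x^3 + 480·x^4 + 384·x^5 + 512·x^6)·Dx^2 + (29 + 252·x + 242·x^2 + 672·x^3 + 160·x^4 + 256·x^5)·Dx^3 + (-7 - x + 2·x^2 + 50·x^3 + 120·x^4 + 96·x^5 + 128·x^6)·Dx^4  (order 4).
h: a_k = 0, -1, -5/2, -5/3, -19/12, -29/5, -983/90, -181/7, -138899/2520, …
ICs: h(0) = 0, h′(0) = -1, h′′(0) = -5, h′′′(0) = -10.

f: a_k = -1, -1, -5, -9, -29, -65, -181, -441, -1165, …
g: a_k = 0, -4, 0, 8/3, 0, -8/15, 0, 16/315, 0, …
Weyl lclm of L_f,L_g ⇒ L₀ (ord ≤ 3).
h=∫h₀ ⇒ L = L₀·Dx.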